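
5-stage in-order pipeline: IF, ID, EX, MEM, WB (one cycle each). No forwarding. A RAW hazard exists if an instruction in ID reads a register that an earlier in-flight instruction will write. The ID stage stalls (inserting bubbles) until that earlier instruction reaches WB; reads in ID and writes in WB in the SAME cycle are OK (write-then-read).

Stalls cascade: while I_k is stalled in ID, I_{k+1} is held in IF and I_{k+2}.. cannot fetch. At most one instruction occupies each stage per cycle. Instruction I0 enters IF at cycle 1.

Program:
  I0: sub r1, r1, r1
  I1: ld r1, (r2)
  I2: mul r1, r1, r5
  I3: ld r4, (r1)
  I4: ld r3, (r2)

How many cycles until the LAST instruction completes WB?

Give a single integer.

I0 sub r1 <- r1,r1: IF@1 ID@2 stall=0 (-) EX@3 MEM@4 WB@5
I1 ld r1 <- r2: IF@2 ID@3 stall=0 (-) EX@4 MEM@5 WB@6
I2 mul r1 <- r1,r5: IF@3 ID@4 stall=2 (RAW on I1.r1 (WB@6)) EX@7 MEM@8 WB@9
I3 ld r4 <- r1: IF@4 ID@7 stall=2 (RAW on I2.r1 (WB@9)) EX@10 MEM@11 WB@12
I4 ld r3 <- r2: IF@7 ID@10 stall=0 (-) EX@11 MEM@12 WB@13

Answer: 13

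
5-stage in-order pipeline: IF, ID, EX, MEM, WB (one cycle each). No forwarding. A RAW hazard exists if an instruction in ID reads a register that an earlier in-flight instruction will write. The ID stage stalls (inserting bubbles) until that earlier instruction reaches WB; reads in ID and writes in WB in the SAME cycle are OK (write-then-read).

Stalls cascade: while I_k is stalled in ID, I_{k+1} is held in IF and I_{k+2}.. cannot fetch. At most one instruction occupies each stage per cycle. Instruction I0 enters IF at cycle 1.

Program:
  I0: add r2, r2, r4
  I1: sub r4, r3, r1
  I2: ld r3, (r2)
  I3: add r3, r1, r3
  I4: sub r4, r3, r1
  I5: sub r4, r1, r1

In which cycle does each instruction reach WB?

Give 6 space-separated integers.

I0 add r2 <- r2,r4: IF@1 ID@2 stall=0 (-) EX@3 MEM@4 WB@5
I1 sub r4 <- r3,r1: IF@2 ID@3 stall=0 (-) EX@4 MEM@5 WB@6
I2 ld r3 <- r2: IF@3 ID@4 stall=1 (RAW on I0.r2 (WB@5)) EX@6 MEM@7 WB@8
I3 add r3 <- r1,r3: IF@4 ID@6 stall=2 (RAW on I2.r3 (WB@8)) EX@9 MEM@10 WB@11
I4 sub r4 <- r3,r1: IF@6 ID@9 stall=2 (RAW on I3.r3 (WB@11)) EX@12 MEM@13 WB@14
I5 sub r4 <- r1,r1: IF@9 ID@12 stall=0 (-) EX@13 MEM@14 WB@15

Answer: 5 6 8 11 14 15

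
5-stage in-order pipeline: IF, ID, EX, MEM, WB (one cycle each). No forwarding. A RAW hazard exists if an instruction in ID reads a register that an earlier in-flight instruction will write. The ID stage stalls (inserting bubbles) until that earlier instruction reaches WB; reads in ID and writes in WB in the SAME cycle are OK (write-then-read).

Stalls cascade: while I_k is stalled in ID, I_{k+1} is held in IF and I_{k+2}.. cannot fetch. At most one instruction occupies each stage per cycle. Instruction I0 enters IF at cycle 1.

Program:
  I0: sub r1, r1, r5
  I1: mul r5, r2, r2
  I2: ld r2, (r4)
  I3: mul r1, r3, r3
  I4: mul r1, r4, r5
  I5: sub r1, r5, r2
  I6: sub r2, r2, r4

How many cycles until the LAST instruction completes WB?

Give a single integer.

Answer: 11

Derivation:
I0 sub r1 <- r1,r5: IF@1 ID@2 stall=0 (-) EX@3 MEM@4 WB@5
I1 mul r5 <- r2,r2: IF@2 ID@3 stall=0 (-) EX@4 MEM@5 WB@6
I2 ld r2 <- r4: IF@3 ID@4 stall=0 (-) EX@5 MEM@6 WB@7
I3 mul r1 <- r3,r3: IF@4 ID@5 stall=0 (-) EX@6 MEM@7 WB@8
I4 mul r1 <- r4,r5: IF@5 ID@6 stall=0 (-) EX@7 MEM@8 WB@9
I5 sub r1 <- r5,r2: IF@6 ID@7 stall=0 (-) EX@8 MEM@9 WB@10
I6 sub r2 <- r2,r4: IF@7 ID@8 stall=0 (-) EX@9 MEM@10 WB@11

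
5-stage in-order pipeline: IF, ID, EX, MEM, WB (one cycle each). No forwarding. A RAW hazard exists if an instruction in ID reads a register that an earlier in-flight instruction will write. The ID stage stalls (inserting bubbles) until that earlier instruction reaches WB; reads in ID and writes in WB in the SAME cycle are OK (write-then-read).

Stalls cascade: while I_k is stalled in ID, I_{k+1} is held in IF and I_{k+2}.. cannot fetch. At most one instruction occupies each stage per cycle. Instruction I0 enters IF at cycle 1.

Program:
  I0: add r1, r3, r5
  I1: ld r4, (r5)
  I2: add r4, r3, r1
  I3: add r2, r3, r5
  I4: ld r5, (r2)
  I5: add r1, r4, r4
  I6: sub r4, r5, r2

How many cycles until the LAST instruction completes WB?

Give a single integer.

Answer: 15

Derivation:
I0 add r1 <- r3,r5: IF@1 ID@2 stall=0 (-) EX@3 MEM@4 WB@5
I1 ld r4 <- r5: IF@2 ID@3 stall=0 (-) EX@4 MEM@5 WB@6
I2 add r4 <- r3,r1: IF@3 ID@4 stall=1 (RAW on I0.r1 (WB@5)) EX@6 MEM@7 WB@8
I3 add r2 <- r3,r5: IF@4 ID@6 stall=0 (-) EX@7 MEM@8 WB@9
I4 ld r5 <- r2: IF@6 ID@7 stall=2 (RAW on I3.r2 (WB@9)) EX@10 MEM@11 WB@12
I5 add r1 <- r4,r4: IF@7 ID@10 stall=0 (-) EX@11 MEM@12 WB@13
I6 sub r4 <- r5,r2: IF@10 ID@11 stall=1 (RAW on I4.r5 (WB@12)) EX@13 MEM@14 WB@15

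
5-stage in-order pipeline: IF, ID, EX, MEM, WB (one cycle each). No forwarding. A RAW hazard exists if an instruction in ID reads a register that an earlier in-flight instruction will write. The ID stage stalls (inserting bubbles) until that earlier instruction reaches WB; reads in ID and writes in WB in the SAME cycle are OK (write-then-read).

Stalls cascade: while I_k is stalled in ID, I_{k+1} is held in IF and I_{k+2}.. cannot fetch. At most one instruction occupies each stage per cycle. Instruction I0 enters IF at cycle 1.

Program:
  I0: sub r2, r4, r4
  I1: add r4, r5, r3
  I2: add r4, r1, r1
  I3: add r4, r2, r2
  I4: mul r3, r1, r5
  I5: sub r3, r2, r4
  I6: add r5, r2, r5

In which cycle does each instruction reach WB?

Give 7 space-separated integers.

Answer: 5 6 7 8 9 11 12

Derivation:
I0 sub r2 <- r4,r4: IF@1 ID@2 stall=0 (-) EX@3 MEM@4 WB@5
I1 add r4 <- r5,r3: IF@2 ID@3 stall=0 (-) EX@4 MEM@5 WB@6
I2 add r4 <- r1,r1: IF@3 ID@4 stall=0 (-) EX@5 MEM@6 WB@7
I3 add r4 <- r2,r2: IF@4 ID@5 stall=0 (-) EX@6 MEM@7 WB@8
I4 mul r3 <- r1,r5: IF@5 ID@6 stall=0 (-) EX@7 MEM@8 WB@9
I5 sub r3 <- r2,r4: IF@6 ID@7 stall=1 (RAW on I3.r4 (WB@8)) EX@9 MEM@10 WB@11
I6 add r5 <- r2,r5: IF@7 ID@9 stall=0 (-) EX@10 MEM@11 WB@12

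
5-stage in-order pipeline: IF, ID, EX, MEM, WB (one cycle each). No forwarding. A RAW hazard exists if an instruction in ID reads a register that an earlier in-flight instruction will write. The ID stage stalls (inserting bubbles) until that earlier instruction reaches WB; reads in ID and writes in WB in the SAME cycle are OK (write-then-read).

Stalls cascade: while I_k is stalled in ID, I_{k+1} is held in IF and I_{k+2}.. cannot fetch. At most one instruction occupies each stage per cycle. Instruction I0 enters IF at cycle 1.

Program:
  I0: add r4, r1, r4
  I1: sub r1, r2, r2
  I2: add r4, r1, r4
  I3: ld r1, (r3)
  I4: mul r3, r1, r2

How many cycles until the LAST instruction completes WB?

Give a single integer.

I0 add r4 <- r1,r4: IF@1 ID@2 stall=0 (-) EX@3 MEM@4 WB@5
I1 sub r1 <- r2,r2: IF@2 ID@3 stall=0 (-) EX@4 MEM@5 WB@6
I2 add r4 <- r1,r4: IF@3 ID@4 stall=2 (RAW on I1.r1 (WB@6)) EX@7 MEM@8 WB@9
I3 ld r1 <- r3: IF@4 ID@7 stall=0 (-) EX@8 MEM@9 WB@10
I4 mul r3 <- r1,r2: IF@7 ID@8 stall=2 (RAW on I3.r1 (WB@10)) EX@11 MEM@12 WB@13

Answer: 13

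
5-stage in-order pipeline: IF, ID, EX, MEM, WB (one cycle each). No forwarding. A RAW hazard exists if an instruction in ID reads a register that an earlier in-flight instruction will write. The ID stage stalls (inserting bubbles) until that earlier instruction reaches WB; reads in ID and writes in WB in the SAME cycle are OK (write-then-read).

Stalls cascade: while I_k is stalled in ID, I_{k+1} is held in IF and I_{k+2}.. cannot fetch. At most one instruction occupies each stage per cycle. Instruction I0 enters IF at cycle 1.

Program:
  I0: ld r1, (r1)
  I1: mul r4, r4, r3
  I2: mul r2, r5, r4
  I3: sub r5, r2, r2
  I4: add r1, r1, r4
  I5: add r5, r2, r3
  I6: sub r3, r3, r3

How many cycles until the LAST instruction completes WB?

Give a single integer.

I0 ld r1 <- r1: IF@1 ID@2 stall=0 (-) EX@3 MEM@4 WB@5
I1 mul r4 <- r4,r3: IF@2 ID@3 stall=0 (-) EX@4 MEM@5 WB@6
I2 mul r2 <- r5,r4: IF@3 ID@4 stall=2 (RAW on I1.r4 (WB@6)) EX@7 MEM@8 WB@9
I3 sub r5 <- r2,r2: IF@4 ID@7 stall=2 (RAW on I2.r2 (WB@9)) EX@10 MEM@11 WB@12
I4 add r1 <- r1,r4: IF@7 ID@10 stall=0 (-) EX@11 MEM@12 WB@13
I5 add r5 <- r2,r3: IF@10 ID@11 stall=0 (-) EX@12 MEM@13 WB@14
I6 sub r3 <- r3,r3: IF@11 ID@12 stall=0 (-) EX@13 MEM@14 WB@15

Answer: 15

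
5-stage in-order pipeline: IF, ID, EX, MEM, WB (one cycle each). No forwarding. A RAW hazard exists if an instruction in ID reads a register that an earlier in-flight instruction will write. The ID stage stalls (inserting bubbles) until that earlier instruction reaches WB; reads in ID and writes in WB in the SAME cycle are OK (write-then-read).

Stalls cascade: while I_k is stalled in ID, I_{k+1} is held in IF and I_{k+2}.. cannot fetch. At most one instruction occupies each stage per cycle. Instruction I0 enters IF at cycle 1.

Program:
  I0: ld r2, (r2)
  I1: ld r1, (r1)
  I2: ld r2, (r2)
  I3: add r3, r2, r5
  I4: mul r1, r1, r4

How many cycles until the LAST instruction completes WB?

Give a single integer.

I0 ld r2 <- r2: IF@1 ID@2 stall=0 (-) EX@3 MEM@4 WB@5
I1 ld r1 <- r1: IF@2 ID@3 stall=0 (-) EX@4 MEM@5 WB@6
I2 ld r2 <- r2: IF@3 ID@4 stall=1 (RAW on I0.r2 (WB@5)) EX@6 MEM@7 WB@8
I3 add r3 <- r2,r5: IF@4 ID@6 stall=2 (RAW on I2.r2 (WB@8)) EX@9 MEM@10 WB@11
I4 mul r1 <- r1,r4: IF@6 ID@9 stall=0 (-) EX@10 MEM@11 WB@12

Answer: 12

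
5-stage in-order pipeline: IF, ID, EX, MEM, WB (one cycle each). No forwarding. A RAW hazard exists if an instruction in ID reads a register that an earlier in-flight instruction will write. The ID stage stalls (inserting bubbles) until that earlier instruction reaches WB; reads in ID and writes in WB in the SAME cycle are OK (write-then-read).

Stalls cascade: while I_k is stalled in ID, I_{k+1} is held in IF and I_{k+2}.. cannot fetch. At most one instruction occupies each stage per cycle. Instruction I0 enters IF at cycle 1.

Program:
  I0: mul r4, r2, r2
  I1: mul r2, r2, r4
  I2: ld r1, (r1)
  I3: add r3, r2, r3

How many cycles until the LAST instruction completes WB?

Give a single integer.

Answer: 11

Derivation:
I0 mul r4 <- r2,r2: IF@1 ID@2 stall=0 (-) EX@3 MEM@4 WB@5
I1 mul r2 <- r2,r4: IF@2 ID@3 stall=2 (RAW on I0.r4 (WB@5)) EX@6 MEM@7 WB@8
I2 ld r1 <- r1: IF@3 ID@6 stall=0 (-) EX@7 MEM@8 WB@9
I3 add r3 <- r2,r3: IF@6 ID@7 stall=1 (RAW on I1.r2 (WB@8)) EX@9 MEM@10 WB@11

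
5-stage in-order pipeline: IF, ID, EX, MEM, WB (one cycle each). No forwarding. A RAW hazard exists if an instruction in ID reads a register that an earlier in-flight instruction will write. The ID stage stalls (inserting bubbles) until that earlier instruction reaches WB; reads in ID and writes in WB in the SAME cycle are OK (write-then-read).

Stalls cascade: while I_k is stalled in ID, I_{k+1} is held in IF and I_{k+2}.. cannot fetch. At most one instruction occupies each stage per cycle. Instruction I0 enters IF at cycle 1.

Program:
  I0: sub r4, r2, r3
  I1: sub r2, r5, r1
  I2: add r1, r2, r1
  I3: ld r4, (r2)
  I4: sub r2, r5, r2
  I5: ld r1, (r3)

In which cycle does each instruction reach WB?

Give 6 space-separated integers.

Answer: 5 6 9 10 11 12

Derivation:
I0 sub r4 <- r2,r3: IF@1 ID@2 stall=0 (-) EX@3 MEM@4 WB@5
I1 sub r2 <- r5,r1: IF@2 ID@3 stall=0 (-) EX@4 MEM@5 WB@6
I2 add r1 <- r2,r1: IF@3 ID@4 stall=2 (RAW on I1.r2 (WB@6)) EX@7 MEM@8 WB@9
I3 ld r4 <- r2: IF@4 ID@7 stall=0 (-) EX@8 MEM@9 WB@10
I4 sub r2 <- r5,r2: IF@7 ID@8 stall=0 (-) EX@9 MEM@10 WB@11
I5 ld r1 <- r3: IF@8 ID@9 stall=0 (-) EX@10 MEM@11 WB@12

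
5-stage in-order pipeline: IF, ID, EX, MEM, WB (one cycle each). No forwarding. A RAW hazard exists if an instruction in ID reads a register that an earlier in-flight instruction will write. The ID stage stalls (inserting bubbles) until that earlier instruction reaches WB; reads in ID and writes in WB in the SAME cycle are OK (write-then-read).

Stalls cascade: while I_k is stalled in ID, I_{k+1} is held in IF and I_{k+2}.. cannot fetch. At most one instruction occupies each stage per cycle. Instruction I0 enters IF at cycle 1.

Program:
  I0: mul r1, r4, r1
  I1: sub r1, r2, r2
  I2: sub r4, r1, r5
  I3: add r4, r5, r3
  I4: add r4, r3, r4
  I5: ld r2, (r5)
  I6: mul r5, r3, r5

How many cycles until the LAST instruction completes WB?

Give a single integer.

I0 mul r1 <- r4,r1: IF@1 ID@2 stall=0 (-) EX@3 MEM@4 WB@5
I1 sub r1 <- r2,r2: IF@2 ID@3 stall=0 (-) EX@4 MEM@5 WB@6
I2 sub r4 <- r1,r5: IF@3 ID@4 stall=2 (RAW on I1.r1 (WB@6)) EX@7 MEM@8 WB@9
I3 add r4 <- r5,r3: IF@4 ID@7 stall=0 (-) EX@8 MEM@9 WB@10
I4 add r4 <- r3,r4: IF@7 ID@8 stall=2 (RAW on I3.r4 (WB@10)) EX@11 MEM@12 WB@13
I5 ld r2 <- r5: IF@8 ID@11 stall=0 (-) EX@12 MEM@13 WB@14
I6 mul r5 <- r3,r5: IF@11 ID@12 stall=0 (-) EX@13 MEM@14 WB@15

Answer: 15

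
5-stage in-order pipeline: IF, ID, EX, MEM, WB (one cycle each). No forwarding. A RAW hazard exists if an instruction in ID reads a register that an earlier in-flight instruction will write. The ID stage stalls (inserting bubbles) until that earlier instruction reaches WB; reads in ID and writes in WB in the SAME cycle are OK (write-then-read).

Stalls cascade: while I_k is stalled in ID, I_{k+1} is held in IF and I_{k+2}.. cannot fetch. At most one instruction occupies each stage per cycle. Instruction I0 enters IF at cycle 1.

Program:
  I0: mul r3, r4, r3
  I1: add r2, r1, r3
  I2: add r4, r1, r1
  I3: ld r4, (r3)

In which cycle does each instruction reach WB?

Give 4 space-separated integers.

Answer: 5 8 9 10

Derivation:
I0 mul r3 <- r4,r3: IF@1 ID@2 stall=0 (-) EX@3 MEM@4 WB@5
I1 add r2 <- r1,r3: IF@2 ID@3 stall=2 (RAW on I0.r3 (WB@5)) EX@6 MEM@7 WB@8
I2 add r4 <- r1,r1: IF@3 ID@6 stall=0 (-) EX@7 MEM@8 WB@9
I3 ld r4 <- r3: IF@6 ID@7 stall=0 (-) EX@8 MEM@9 WB@10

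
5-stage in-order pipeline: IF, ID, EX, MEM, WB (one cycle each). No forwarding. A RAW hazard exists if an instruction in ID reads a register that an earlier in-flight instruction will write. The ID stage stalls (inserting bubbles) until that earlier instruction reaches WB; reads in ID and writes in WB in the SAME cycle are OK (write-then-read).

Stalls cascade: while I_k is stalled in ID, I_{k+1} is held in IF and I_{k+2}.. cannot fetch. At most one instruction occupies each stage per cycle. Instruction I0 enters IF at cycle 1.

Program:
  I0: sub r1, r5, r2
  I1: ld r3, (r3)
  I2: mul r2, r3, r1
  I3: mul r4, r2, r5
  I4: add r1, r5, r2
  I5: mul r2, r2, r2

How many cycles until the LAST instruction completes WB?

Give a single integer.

Answer: 14

Derivation:
I0 sub r1 <- r5,r2: IF@1 ID@2 stall=0 (-) EX@3 MEM@4 WB@5
I1 ld r3 <- r3: IF@2 ID@3 stall=0 (-) EX@4 MEM@5 WB@6
I2 mul r2 <- r3,r1: IF@3 ID@4 stall=2 (RAW on I1.r3 (WB@6)) EX@7 MEM@8 WB@9
I3 mul r4 <- r2,r5: IF@4 ID@7 stall=2 (RAW on I2.r2 (WB@9)) EX@10 MEM@11 WB@12
I4 add r1 <- r5,r2: IF@7 ID@10 stall=0 (-) EX@11 MEM@12 WB@13
I5 mul r2 <- r2,r2: IF@10 ID@11 stall=0 (-) EX@12 MEM@13 WB@14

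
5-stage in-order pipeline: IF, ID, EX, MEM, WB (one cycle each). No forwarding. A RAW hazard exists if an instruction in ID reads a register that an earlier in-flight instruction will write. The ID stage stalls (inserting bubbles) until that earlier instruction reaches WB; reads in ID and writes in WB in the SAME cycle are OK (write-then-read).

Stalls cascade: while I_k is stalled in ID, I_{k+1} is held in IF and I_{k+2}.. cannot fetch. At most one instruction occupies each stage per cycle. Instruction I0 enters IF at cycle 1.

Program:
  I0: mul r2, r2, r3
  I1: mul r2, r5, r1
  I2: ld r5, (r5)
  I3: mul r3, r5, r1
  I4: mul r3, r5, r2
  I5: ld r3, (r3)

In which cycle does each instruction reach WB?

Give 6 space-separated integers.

Answer: 5 6 7 10 11 14

Derivation:
I0 mul r2 <- r2,r3: IF@1 ID@2 stall=0 (-) EX@3 MEM@4 WB@5
I1 mul r2 <- r5,r1: IF@2 ID@3 stall=0 (-) EX@4 MEM@5 WB@6
I2 ld r5 <- r5: IF@3 ID@4 stall=0 (-) EX@5 MEM@6 WB@7
I3 mul r3 <- r5,r1: IF@4 ID@5 stall=2 (RAW on I2.r5 (WB@7)) EX@8 MEM@9 WB@10
I4 mul r3 <- r5,r2: IF@5 ID@8 stall=0 (-) EX@9 MEM@10 WB@11
I5 ld r3 <- r3: IF@8 ID@9 stall=2 (RAW on I4.r3 (WB@11)) EX@12 MEM@13 WB@14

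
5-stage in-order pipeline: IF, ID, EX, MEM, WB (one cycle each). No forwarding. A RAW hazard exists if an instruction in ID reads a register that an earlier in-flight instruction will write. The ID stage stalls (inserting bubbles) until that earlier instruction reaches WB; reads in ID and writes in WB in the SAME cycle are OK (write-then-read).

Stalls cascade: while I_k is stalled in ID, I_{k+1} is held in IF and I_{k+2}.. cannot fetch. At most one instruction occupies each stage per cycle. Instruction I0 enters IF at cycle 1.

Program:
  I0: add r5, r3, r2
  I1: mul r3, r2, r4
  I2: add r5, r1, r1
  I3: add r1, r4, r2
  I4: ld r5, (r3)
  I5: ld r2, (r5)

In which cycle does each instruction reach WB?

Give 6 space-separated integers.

Answer: 5 6 7 8 9 12

Derivation:
I0 add r5 <- r3,r2: IF@1 ID@2 stall=0 (-) EX@3 MEM@4 WB@5
I1 mul r3 <- r2,r4: IF@2 ID@3 stall=0 (-) EX@4 MEM@5 WB@6
I2 add r5 <- r1,r1: IF@3 ID@4 stall=0 (-) EX@5 MEM@6 WB@7
I3 add r1 <- r4,r2: IF@4 ID@5 stall=0 (-) EX@6 MEM@7 WB@8
I4 ld r5 <- r3: IF@5 ID@6 stall=0 (-) EX@7 MEM@8 WB@9
I5 ld r2 <- r5: IF@6 ID@7 stall=2 (RAW on I4.r5 (WB@9)) EX@10 MEM@11 WB@12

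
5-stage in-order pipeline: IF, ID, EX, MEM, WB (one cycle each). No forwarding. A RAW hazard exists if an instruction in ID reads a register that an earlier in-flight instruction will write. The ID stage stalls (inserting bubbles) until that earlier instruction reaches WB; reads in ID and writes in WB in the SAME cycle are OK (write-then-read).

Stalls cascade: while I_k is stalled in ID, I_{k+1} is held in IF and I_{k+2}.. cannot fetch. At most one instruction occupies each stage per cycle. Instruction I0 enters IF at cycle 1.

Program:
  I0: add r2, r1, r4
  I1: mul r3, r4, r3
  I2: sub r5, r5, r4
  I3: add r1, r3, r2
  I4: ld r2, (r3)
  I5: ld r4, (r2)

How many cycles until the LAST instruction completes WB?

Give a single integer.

Answer: 13

Derivation:
I0 add r2 <- r1,r4: IF@1 ID@2 stall=0 (-) EX@3 MEM@4 WB@5
I1 mul r3 <- r4,r3: IF@2 ID@3 stall=0 (-) EX@4 MEM@5 WB@6
I2 sub r5 <- r5,r4: IF@3 ID@4 stall=0 (-) EX@5 MEM@6 WB@7
I3 add r1 <- r3,r2: IF@4 ID@5 stall=1 (RAW on I1.r3 (WB@6)) EX@7 MEM@8 WB@9
I4 ld r2 <- r3: IF@5 ID@7 stall=0 (-) EX@8 MEM@9 WB@10
I5 ld r4 <- r2: IF@7 ID@8 stall=2 (RAW on I4.r2 (WB@10)) EX@11 MEM@12 WB@13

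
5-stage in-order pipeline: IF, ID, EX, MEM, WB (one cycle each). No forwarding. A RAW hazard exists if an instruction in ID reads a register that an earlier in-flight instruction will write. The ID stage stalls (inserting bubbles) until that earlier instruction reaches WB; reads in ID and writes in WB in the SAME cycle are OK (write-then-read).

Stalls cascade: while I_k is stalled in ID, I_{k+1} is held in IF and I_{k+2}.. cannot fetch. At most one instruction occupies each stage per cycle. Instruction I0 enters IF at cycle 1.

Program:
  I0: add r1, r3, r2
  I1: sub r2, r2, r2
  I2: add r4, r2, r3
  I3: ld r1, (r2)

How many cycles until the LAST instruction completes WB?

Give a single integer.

I0 add r1 <- r3,r2: IF@1 ID@2 stall=0 (-) EX@3 MEM@4 WB@5
I1 sub r2 <- r2,r2: IF@2 ID@3 stall=0 (-) EX@4 MEM@5 WB@6
I2 add r4 <- r2,r3: IF@3 ID@4 stall=2 (RAW on I1.r2 (WB@6)) EX@7 MEM@8 WB@9
I3 ld r1 <- r2: IF@4 ID@7 stall=0 (-) EX@8 MEM@9 WB@10

Answer: 10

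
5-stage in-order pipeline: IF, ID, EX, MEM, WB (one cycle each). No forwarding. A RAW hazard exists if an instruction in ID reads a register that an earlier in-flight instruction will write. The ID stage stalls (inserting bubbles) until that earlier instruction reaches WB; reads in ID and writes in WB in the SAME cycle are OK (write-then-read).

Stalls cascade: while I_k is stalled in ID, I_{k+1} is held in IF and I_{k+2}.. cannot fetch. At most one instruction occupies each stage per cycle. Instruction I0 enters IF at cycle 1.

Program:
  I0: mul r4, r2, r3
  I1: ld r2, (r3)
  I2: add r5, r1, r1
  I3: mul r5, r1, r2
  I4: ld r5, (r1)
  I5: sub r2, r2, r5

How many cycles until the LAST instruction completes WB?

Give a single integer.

I0 mul r4 <- r2,r3: IF@1 ID@2 stall=0 (-) EX@3 MEM@4 WB@5
I1 ld r2 <- r3: IF@2 ID@3 stall=0 (-) EX@4 MEM@5 WB@6
I2 add r5 <- r1,r1: IF@3 ID@4 stall=0 (-) EX@5 MEM@6 WB@7
I3 mul r5 <- r1,r2: IF@4 ID@5 stall=1 (RAW on I1.r2 (WB@6)) EX@7 MEM@8 WB@9
I4 ld r5 <- r1: IF@5 ID@7 stall=0 (-) EX@8 MEM@9 WB@10
I5 sub r2 <- r2,r5: IF@7 ID@8 stall=2 (RAW on I4.r5 (WB@10)) EX@11 MEM@12 WB@13

Answer: 13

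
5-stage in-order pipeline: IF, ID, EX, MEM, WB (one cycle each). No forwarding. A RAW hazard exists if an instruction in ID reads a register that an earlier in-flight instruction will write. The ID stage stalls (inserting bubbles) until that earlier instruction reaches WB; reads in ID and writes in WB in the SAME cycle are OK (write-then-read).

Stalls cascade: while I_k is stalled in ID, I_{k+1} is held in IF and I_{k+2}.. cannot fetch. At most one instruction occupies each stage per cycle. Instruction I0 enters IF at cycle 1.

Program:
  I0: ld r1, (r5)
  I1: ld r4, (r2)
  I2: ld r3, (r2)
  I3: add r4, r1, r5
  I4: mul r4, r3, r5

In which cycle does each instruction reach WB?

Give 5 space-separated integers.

I0 ld r1 <- r5: IF@1 ID@2 stall=0 (-) EX@3 MEM@4 WB@5
I1 ld r4 <- r2: IF@2 ID@3 stall=0 (-) EX@4 MEM@5 WB@6
I2 ld r3 <- r2: IF@3 ID@4 stall=0 (-) EX@5 MEM@6 WB@7
I3 add r4 <- r1,r5: IF@4 ID@5 stall=0 (-) EX@6 MEM@7 WB@8
I4 mul r4 <- r3,r5: IF@5 ID@6 stall=1 (RAW on I2.r3 (WB@7)) EX@8 MEM@9 WB@10

Answer: 5 6 7 8 10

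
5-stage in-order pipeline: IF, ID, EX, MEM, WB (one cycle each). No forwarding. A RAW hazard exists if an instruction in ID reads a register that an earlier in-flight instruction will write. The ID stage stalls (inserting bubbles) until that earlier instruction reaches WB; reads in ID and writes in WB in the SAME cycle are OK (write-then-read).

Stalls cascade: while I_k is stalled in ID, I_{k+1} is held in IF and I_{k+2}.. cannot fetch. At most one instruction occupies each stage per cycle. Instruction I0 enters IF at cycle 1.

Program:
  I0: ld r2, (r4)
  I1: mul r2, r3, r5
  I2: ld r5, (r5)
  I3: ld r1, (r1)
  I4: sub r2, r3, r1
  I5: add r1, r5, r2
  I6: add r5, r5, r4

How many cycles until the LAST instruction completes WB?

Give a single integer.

Answer: 15

Derivation:
I0 ld r2 <- r4: IF@1 ID@2 stall=0 (-) EX@3 MEM@4 WB@5
I1 mul r2 <- r3,r5: IF@2 ID@3 stall=0 (-) EX@4 MEM@5 WB@6
I2 ld r5 <- r5: IF@3 ID@4 stall=0 (-) EX@5 MEM@6 WB@7
I3 ld r1 <- r1: IF@4 ID@5 stall=0 (-) EX@6 MEM@7 WB@8
I4 sub r2 <- r3,r1: IF@5 ID@6 stall=2 (RAW on I3.r1 (WB@8)) EX@9 MEM@10 WB@11
I5 add r1 <- r5,r2: IF@6 ID@9 stall=2 (RAW on I4.r2 (WB@11)) EX@12 MEM@13 WB@14
I6 add r5 <- r5,r4: IF@9 ID@12 stall=0 (-) EX@13 MEM@14 WB@15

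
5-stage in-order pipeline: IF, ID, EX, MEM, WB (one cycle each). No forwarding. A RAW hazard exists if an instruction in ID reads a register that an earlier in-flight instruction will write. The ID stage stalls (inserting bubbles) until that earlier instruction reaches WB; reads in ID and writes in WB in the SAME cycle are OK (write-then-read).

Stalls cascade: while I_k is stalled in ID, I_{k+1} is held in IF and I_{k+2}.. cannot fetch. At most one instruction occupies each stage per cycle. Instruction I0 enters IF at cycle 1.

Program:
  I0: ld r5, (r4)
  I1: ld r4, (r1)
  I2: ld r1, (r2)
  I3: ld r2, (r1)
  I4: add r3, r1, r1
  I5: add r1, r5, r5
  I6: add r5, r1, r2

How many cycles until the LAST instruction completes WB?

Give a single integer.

Answer: 15

Derivation:
I0 ld r5 <- r4: IF@1 ID@2 stall=0 (-) EX@3 MEM@4 WB@5
I1 ld r4 <- r1: IF@2 ID@3 stall=0 (-) EX@4 MEM@5 WB@6
I2 ld r1 <- r2: IF@3 ID@4 stall=0 (-) EX@5 MEM@6 WB@7
I3 ld r2 <- r1: IF@4 ID@5 stall=2 (RAW on I2.r1 (WB@7)) EX@8 MEM@9 WB@10
I4 add r3 <- r1,r1: IF@5 ID@8 stall=0 (-) EX@9 MEM@10 WB@11
I5 add r1 <- r5,r5: IF@8 ID@9 stall=0 (-) EX@10 MEM@11 WB@12
I6 add r5 <- r1,r2: IF@9 ID@10 stall=2 (RAW on I5.r1 (WB@12)) EX@13 MEM@14 WB@15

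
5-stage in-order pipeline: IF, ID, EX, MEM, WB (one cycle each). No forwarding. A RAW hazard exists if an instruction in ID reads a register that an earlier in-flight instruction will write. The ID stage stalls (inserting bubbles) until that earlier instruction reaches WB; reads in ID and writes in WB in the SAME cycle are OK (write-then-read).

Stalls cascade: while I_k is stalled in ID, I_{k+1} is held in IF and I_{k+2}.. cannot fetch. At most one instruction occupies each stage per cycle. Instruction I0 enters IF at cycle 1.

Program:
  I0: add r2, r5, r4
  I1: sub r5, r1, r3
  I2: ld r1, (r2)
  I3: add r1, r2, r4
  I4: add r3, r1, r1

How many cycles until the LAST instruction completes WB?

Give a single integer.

Answer: 12

Derivation:
I0 add r2 <- r5,r4: IF@1 ID@2 stall=0 (-) EX@3 MEM@4 WB@5
I1 sub r5 <- r1,r3: IF@2 ID@3 stall=0 (-) EX@4 MEM@5 WB@6
I2 ld r1 <- r2: IF@3 ID@4 stall=1 (RAW on I0.r2 (WB@5)) EX@6 MEM@7 WB@8
I3 add r1 <- r2,r4: IF@4 ID@6 stall=0 (-) EX@7 MEM@8 WB@9
I4 add r3 <- r1,r1: IF@6 ID@7 stall=2 (RAW on I3.r1 (WB@9)) EX@10 MEM@11 WB@12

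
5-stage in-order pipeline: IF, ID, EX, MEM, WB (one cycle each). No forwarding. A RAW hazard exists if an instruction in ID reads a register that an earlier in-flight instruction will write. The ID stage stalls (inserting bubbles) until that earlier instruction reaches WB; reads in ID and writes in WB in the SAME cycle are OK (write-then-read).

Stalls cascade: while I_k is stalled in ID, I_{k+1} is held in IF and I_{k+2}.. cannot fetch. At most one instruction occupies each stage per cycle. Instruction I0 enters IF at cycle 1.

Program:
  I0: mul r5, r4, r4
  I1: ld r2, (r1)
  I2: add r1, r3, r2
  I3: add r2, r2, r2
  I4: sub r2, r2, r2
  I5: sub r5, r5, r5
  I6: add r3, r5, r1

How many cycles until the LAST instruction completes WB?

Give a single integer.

Answer: 17

Derivation:
I0 mul r5 <- r4,r4: IF@1 ID@2 stall=0 (-) EX@3 MEM@4 WB@5
I1 ld r2 <- r1: IF@2 ID@3 stall=0 (-) EX@4 MEM@5 WB@6
I2 add r1 <- r3,r2: IF@3 ID@4 stall=2 (RAW on I1.r2 (WB@6)) EX@7 MEM@8 WB@9
I3 add r2 <- r2,r2: IF@4 ID@7 stall=0 (-) EX@8 MEM@9 WB@10
I4 sub r2 <- r2,r2: IF@7 ID@8 stall=2 (RAW on I3.r2 (WB@10)) EX@11 MEM@12 WB@13
I5 sub r5 <- r5,r5: IF@8 ID@11 stall=0 (-) EX@12 MEM@13 WB@14
I6 add r3 <- r5,r1: IF@11 ID@12 stall=2 (RAW on I5.r5 (WB@14)) EX@15 MEM@16 WB@17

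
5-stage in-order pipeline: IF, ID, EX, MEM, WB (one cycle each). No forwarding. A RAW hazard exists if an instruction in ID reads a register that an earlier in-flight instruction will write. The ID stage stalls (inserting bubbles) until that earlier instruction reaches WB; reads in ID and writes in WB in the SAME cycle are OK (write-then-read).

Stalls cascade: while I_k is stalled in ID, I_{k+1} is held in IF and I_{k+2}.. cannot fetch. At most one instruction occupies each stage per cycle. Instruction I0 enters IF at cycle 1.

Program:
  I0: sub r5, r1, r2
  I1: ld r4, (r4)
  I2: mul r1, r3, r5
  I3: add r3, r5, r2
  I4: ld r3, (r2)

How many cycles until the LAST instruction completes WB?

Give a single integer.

I0 sub r5 <- r1,r2: IF@1 ID@2 stall=0 (-) EX@3 MEM@4 WB@5
I1 ld r4 <- r4: IF@2 ID@3 stall=0 (-) EX@4 MEM@5 WB@6
I2 mul r1 <- r3,r5: IF@3 ID@4 stall=1 (RAW on I0.r5 (WB@5)) EX@6 MEM@7 WB@8
I3 add r3 <- r5,r2: IF@4 ID@6 stall=0 (-) EX@7 MEM@8 WB@9
I4 ld r3 <- r2: IF@6 ID@7 stall=0 (-) EX@8 MEM@9 WB@10

Answer: 10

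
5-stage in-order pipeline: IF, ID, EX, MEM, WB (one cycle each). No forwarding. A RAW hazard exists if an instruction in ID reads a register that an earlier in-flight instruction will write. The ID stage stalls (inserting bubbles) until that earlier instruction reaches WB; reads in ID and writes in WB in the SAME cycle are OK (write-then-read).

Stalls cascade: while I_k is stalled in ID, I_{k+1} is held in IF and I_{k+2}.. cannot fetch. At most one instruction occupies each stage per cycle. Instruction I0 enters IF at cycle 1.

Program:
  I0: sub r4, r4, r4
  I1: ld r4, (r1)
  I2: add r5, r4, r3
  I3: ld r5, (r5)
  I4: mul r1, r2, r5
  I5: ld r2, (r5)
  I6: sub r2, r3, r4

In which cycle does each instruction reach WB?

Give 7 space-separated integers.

Answer: 5 6 9 12 15 16 17

Derivation:
I0 sub r4 <- r4,r4: IF@1 ID@2 stall=0 (-) EX@3 MEM@4 WB@5
I1 ld r4 <- r1: IF@2 ID@3 stall=0 (-) EX@4 MEM@5 WB@6
I2 add r5 <- r4,r3: IF@3 ID@4 stall=2 (RAW on I1.r4 (WB@6)) EX@7 MEM@8 WB@9
I3 ld r5 <- r5: IF@4 ID@7 stall=2 (RAW on I2.r5 (WB@9)) EX@10 MEM@11 WB@12
I4 mul r1 <- r2,r5: IF@7 ID@10 stall=2 (RAW on I3.r5 (WB@12)) EX@13 MEM@14 WB@15
I5 ld r2 <- r5: IF@10 ID@13 stall=0 (-) EX@14 MEM@15 WB@16
I6 sub r2 <- r3,r4: IF@13 ID@14 stall=0 (-) EX@15 MEM@16 WB@17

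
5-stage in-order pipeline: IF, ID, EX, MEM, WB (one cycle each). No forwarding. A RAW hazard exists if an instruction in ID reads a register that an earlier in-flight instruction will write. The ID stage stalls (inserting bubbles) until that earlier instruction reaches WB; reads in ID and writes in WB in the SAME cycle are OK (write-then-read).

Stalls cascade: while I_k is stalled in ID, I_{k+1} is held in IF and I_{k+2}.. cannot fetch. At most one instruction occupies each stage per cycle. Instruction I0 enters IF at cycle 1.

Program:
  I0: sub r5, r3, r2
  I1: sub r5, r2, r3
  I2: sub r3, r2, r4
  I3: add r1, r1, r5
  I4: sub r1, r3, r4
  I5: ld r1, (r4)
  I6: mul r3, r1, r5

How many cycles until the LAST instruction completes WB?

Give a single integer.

Answer: 14

Derivation:
I0 sub r5 <- r3,r2: IF@1 ID@2 stall=0 (-) EX@3 MEM@4 WB@5
I1 sub r5 <- r2,r3: IF@2 ID@3 stall=0 (-) EX@4 MEM@5 WB@6
I2 sub r3 <- r2,r4: IF@3 ID@4 stall=0 (-) EX@5 MEM@6 WB@7
I3 add r1 <- r1,r5: IF@4 ID@5 stall=1 (RAW on I1.r5 (WB@6)) EX@7 MEM@8 WB@9
I4 sub r1 <- r3,r4: IF@5 ID@7 stall=0 (-) EX@8 MEM@9 WB@10
I5 ld r1 <- r4: IF@7 ID@8 stall=0 (-) EX@9 MEM@10 WB@11
I6 mul r3 <- r1,r5: IF@8 ID@9 stall=2 (RAW on I5.r1 (WB@11)) EX@12 MEM@13 WB@14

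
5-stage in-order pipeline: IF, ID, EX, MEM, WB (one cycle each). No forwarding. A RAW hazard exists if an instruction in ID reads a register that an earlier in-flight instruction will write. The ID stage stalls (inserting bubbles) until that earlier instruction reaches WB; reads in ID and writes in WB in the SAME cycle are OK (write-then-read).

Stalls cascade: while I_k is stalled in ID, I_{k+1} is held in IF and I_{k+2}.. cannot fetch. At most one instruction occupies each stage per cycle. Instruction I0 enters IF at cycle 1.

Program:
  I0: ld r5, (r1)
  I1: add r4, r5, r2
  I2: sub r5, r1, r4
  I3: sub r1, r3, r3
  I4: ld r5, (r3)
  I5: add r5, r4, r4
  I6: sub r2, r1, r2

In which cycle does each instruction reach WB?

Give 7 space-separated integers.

I0 ld r5 <- r1: IF@1 ID@2 stall=0 (-) EX@3 MEM@4 WB@5
I1 add r4 <- r5,r2: IF@2 ID@3 stall=2 (RAW on I0.r5 (WB@5)) EX@6 MEM@7 WB@8
I2 sub r5 <- r1,r4: IF@3 ID@6 stall=2 (RAW on I1.r4 (WB@8)) EX@9 MEM@10 WB@11
I3 sub r1 <- r3,r3: IF@6 ID@9 stall=0 (-) EX@10 MEM@11 WB@12
I4 ld r5 <- r3: IF@9 ID@10 stall=0 (-) EX@11 MEM@12 WB@13
I5 add r5 <- r4,r4: IF@10 ID@11 stall=0 (-) EX@12 MEM@13 WB@14
I6 sub r2 <- r1,r2: IF@11 ID@12 stall=0 (-) EX@13 MEM@14 WB@15

Answer: 5 8 11 12 13 14 15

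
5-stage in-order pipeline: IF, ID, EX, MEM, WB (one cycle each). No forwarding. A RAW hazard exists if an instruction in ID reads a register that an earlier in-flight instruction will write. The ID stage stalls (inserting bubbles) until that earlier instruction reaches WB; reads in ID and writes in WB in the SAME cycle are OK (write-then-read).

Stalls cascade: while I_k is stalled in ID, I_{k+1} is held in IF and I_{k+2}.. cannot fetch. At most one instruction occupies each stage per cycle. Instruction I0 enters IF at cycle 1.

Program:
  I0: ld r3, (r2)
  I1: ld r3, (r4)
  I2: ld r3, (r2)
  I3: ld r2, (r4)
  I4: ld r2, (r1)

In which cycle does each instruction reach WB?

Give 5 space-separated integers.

Answer: 5 6 7 8 9

Derivation:
I0 ld r3 <- r2: IF@1 ID@2 stall=0 (-) EX@3 MEM@4 WB@5
I1 ld r3 <- r4: IF@2 ID@3 stall=0 (-) EX@4 MEM@5 WB@6
I2 ld r3 <- r2: IF@3 ID@4 stall=0 (-) EX@5 MEM@6 WB@7
I3 ld r2 <- r4: IF@4 ID@5 stall=0 (-) EX@6 MEM@7 WB@8
I4 ld r2 <- r1: IF@5 ID@6 stall=0 (-) EX@7 MEM@8 WB@9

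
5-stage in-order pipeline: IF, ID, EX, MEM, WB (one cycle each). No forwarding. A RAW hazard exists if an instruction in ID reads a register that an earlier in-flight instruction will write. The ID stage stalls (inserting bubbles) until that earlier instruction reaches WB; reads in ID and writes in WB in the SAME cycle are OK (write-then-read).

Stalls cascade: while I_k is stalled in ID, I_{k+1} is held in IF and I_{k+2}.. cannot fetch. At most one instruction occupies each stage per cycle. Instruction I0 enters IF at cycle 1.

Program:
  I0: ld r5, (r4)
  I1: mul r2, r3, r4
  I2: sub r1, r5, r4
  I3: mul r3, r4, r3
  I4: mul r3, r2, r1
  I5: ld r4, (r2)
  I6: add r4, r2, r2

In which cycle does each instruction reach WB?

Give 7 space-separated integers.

Answer: 5 6 8 9 11 12 13

Derivation:
I0 ld r5 <- r4: IF@1 ID@2 stall=0 (-) EX@3 MEM@4 WB@5
I1 mul r2 <- r3,r4: IF@2 ID@3 stall=0 (-) EX@4 MEM@5 WB@6
I2 sub r1 <- r5,r4: IF@3 ID@4 stall=1 (RAW on I0.r5 (WB@5)) EX@6 MEM@7 WB@8
I3 mul r3 <- r4,r3: IF@4 ID@6 stall=0 (-) EX@7 MEM@8 WB@9
I4 mul r3 <- r2,r1: IF@6 ID@7 stall=1 (RAW on I2.r1 (WB@8)) EX@9 MEM@10 WB@11
I5 ld r4 <- r2: IF@7 ID@9 stall=0 (-) EX@10 MEM@11 WB@12
I6 add r4 <- r2,r2: IF@9 ID@10 stall=0 (-) EX@11 MEM@12 WB@13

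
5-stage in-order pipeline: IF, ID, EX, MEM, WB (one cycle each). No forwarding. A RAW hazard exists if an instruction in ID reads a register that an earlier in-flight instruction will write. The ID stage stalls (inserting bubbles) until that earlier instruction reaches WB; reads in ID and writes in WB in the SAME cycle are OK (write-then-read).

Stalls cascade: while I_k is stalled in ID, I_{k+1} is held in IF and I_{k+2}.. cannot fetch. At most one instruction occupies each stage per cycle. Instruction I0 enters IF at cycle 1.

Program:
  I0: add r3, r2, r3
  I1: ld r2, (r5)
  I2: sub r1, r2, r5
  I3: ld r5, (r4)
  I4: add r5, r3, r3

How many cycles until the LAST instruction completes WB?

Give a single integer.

I0 add r3 <- r2,r3: IF@1 ID@2 stall=0 (-) EX@3 MEM@4 WB@5
I1 ld r2 <- r5: IF@2 ID@3 stall=0 (-) EX@4 MEM@5 WB@6
I2 sub r1 <- r2,r5: IF@3 ID@4 stall=2 (RAW on I1.r2 (WB@6)) EX@7 MEM@8 WB@9
I3 ld r5 <- r4: IF@4 ID@7 stall=0 (-) EX@8 MEM@9 WB@10
I4 add r5 <- r3,r3: IF@7 ID@8 stall=0 (-) EX@9 MEM@10 WB@11

Answer: 11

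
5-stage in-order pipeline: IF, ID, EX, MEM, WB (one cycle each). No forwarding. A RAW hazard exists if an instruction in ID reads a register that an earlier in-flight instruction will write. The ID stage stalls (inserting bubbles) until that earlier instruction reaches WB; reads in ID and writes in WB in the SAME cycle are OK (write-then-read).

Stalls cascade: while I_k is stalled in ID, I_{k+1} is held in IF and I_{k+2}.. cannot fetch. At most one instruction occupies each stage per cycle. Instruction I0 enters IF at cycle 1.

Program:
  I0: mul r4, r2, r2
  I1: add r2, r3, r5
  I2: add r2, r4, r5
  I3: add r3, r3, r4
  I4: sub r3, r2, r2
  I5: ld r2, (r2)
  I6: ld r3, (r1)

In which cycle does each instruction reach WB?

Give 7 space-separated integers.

Answer: 5 6 8 9 11 12 13

Derivation:
I0 mul r4 <- r2,r2: IF@1 ID@2 stall=0 (-) EX@3 MEM@4 WB@5
I1 add r2 <- r3,r5: IF@2 ID@3 stall=0 (-) EX@4 MEM@5 WB@6
I2 add r2 <- r4,r5: IF@3 ID@4 stall=1 (RAW on I0.r4 (WB@5)) EX@6 MEM@7 WB@8
I3 add r3 <- r3,r4: IF@4 ID@6 stall=0 (-) EX@7 MEM@8 WB@9
I4 sub r3 <- r2,r2: IF@6 ID@7 stall=1 (RAW on I2.r2 (WB@8)) EX@9 MEM@10 WB@11
I5 ld r2 <- r2: IF@7 ID@9 stall=0 (-) EX@10 MEM@11 WB@12
I6 ld r3 <- r1: IF@9 ID@10 stall=0 (-) EX@11 MEM@12 WB@13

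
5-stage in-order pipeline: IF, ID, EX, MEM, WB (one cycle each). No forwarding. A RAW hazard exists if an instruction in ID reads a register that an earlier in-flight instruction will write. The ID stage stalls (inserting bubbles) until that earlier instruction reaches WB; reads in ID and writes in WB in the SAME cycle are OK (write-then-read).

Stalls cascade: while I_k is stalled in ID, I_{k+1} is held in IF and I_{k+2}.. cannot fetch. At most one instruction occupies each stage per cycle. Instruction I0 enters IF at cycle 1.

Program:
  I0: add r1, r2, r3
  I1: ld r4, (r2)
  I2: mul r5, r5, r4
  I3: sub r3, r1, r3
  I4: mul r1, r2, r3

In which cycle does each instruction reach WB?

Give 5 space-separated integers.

Answer: 5 6 9 10 13

Derivation:
I0 add r1 <- r2,r3: IF@1 ID@2 stall=0 (-) EX@3 MEM@4 WB@5
I1 ld r4 <- r2: IF@2 ID@3 stall=0 (-) EX@4 MEM@5 WB@6
I2 mul r5 <- r5,r4: IF@3 ID@4 stall=2 (RAW on I1.r4 (WB@6)) EX@7 MEM@8 WB@9
I3 sub r3 <- r1,r3: IF@4 ID@7 stall=0 (-) EX@8 MEM@9 WB@10
I4 mul r1 <- r2,r3: IF@7 ID@8 stall=2 (RAW on I3.r3 (WB@10)) EX@11 MEM@12 WB@13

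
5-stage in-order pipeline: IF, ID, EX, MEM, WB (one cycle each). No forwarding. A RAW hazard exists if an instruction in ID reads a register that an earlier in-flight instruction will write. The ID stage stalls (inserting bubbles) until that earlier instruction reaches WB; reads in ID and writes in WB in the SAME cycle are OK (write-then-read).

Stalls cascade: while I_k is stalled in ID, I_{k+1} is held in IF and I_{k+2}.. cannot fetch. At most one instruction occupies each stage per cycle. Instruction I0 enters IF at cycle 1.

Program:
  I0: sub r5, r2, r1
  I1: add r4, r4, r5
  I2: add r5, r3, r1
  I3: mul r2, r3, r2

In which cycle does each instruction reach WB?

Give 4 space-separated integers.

I0 sub r5 <- r2,r1: IF@1 ID@2 stall=0 (-) EX@3 MEM@4 WB@5
I1 add r4 <- r4,r5: IF@2 ID@3 stall=2 (RAW on I0.r5 (WB@5)) EX@6 MEM@7 WB@8
I2 add r5 <- r3,r1: IF@3 ID@6 stall=0 (-) EX@7 MEM@8 WB@9
I3 mul r2 <- r3,r2: IF@6 ID@7 stall=0 (-) EX@8 MEM@9 WB@10

Answer: 5 8 9 10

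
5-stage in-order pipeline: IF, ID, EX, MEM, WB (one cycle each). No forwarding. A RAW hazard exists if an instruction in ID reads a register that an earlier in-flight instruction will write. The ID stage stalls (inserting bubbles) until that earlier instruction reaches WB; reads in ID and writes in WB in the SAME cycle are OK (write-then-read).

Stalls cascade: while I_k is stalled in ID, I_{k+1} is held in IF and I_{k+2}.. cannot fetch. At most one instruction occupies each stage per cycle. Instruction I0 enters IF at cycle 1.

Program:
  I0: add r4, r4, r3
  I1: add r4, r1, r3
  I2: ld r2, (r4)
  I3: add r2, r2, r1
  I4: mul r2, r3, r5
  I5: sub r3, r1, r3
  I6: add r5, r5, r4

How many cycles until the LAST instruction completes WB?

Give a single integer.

Answer: 15

Derivation:
I0 add r4 <- r4,r3: IF@1 ID@2 stall=0 (-) EX@3 MEM@4 WB@5
I1 add r4 <- r1,r3: IF@2 ID@3 stall=0 (-) EX@4 MEM@5 WB@6
I2 ld r2 <- r4: IF@3 ID@4 stall=2 (RAW on I1.r4 (WB@6)) EX@7 MEM@8 WB@9
I3 add r2 <- r2,r1: IF@4 ID@7 stall=2 (RAW on I2.r2 (WB@9)) EX@10 MEM@11 WB@12
I4 mul r2 <- r3,r5: IF@7 ID@10 stall=0 (-) EX@11 MEM@12 WB@13
I5 sub r3 <- r1,r3: IF@10 ID@11 stall=0 (-) EX@12 MEM@13 WB@14
I6 add r5 <- r5,r4: IF@11 ID@12 stall=0 (-) EX@13 MEM@14 WB@15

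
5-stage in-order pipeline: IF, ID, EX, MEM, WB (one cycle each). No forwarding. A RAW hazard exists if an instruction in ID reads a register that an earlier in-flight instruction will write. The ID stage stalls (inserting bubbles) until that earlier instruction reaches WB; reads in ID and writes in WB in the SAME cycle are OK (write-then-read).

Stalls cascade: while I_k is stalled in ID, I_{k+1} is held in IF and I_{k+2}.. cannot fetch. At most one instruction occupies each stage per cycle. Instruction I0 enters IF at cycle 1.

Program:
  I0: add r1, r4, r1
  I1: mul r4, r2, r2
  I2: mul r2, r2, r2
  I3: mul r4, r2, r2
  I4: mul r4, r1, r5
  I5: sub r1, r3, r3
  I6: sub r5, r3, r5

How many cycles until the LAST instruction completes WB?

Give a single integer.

I0 add r1 <- r4,r1: IF@1 ID@2 stall=0 (-) EX@3 MEM@4 WB@5
I1 mul r4 <- r2,r2: IF@2 ID@3 stall=0 (-) EX@4 MEM@5 WB@6
I2 mul r2 <- r2,r2: IF@3 ID@4 stall=0 (-) EX@5 MEM@6 WB@7
I3 mul r4 <- r2,r2: IF@4 ID@5 stall=2 (RAW on I2.r2 (WB@7)) EX@8 MEM@9 WB@10
I4 mul r4 <- r1,r5: IF@5 ID@8 stall=0 (-) EX@9 MEM@10 WB@11
I5 sub r1 <- r3,r3: IF@8 ID@9 stall=0 (-) EX@10 MEM@11 WB@12
I6 sub r5 <- r3,r5: IF@9 ID@10 stall=0 (-) EX@11 MEM@12 WB@13

Answer: 13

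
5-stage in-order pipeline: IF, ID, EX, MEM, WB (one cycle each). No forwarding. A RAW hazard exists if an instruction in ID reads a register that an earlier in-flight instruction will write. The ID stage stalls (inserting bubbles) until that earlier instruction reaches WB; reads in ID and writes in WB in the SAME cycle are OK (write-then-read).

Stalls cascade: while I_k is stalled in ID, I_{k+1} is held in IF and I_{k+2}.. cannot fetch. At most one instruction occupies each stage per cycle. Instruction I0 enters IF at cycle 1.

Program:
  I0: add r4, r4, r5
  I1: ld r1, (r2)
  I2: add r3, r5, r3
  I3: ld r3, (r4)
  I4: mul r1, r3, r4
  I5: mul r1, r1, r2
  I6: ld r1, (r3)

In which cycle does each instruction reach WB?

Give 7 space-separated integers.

I0 add r4 <- r4,r5: IF@1 ID@2 stall=0 (-) EX@3 MEM@4 WB@5
I1 ld r1 <- r2: IF@2 ID@3 stall=0 (-) EX@4 MEM@5 WB@6
I2 add r3 <- r5,r3: IF@3 ID@4 stall=0 (-) EX@5 MEM@6 WB@7
I3 ld r3 <- r4: IF@4 ID@5 stall=0 (-) EX@6 MEM@7 WB@8
I4 mul r1 <- r3,r4: IF@5 ID@6 stall=2 (RAW on I3.r3 (WB@8)) EX@9 MEM@10 WB@11
I5 mul r1 <- r1,r2: IF@6 ID@9 stall=2 (RAW on I4.r1 (WB@11)) EX@12 MEM@13 WB@14
I6 ld r1 <- r3: IF@9 ID@12 stall=0 (-) EX@13 MEM@14 WB@15

Answer: 5 6 7 8 11 14 15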